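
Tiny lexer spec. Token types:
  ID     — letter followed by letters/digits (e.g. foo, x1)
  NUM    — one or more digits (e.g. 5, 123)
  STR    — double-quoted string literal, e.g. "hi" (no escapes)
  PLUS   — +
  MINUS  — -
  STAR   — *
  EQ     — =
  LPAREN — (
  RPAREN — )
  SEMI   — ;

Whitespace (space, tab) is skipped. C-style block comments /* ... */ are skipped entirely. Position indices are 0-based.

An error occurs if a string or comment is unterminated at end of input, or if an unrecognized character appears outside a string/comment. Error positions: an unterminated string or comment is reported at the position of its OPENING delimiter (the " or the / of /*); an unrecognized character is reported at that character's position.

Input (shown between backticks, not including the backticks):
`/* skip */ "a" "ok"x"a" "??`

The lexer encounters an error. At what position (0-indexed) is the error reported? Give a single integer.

Answer: 24

Derivation:
pos=0: enter COMMENT mode (saw '/*')
exit COMMENT mode (now at pos=10)
pos=11: enter STRING mode
pos=11: emit STR "a" (now at pos=14)
pos=15: enter STRING mode
pos=15: emit STR "ok" (now at pos=19)
pos=19: emit ID 'x' (now at pos=20)
pos=20: enter STRING mode
pos=20: emit STR "a" (now at pos=23)
pos=24: enter STRING mode
pos=24: ERROR — unterminated string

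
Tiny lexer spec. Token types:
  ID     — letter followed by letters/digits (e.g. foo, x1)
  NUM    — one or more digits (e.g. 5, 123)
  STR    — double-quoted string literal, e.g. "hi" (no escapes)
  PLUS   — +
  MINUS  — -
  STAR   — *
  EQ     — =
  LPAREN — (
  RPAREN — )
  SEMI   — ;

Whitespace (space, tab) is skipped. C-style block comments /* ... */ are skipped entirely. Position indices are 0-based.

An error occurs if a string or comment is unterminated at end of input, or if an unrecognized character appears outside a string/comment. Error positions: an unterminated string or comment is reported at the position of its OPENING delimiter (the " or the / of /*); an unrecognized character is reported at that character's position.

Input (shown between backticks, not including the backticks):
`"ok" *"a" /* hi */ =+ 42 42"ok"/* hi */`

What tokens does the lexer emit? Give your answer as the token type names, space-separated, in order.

pos=0: enter STRING mode
pos=0: emit STR "ok" (now at pos=4)
pos=5: emit STAR '*'
pos=6: enter STRING mode
pos=6: emit STR "a" (now at pos=9)
pos=10: enter COMMENT mode (saw '/*')
exit COMMENT mode (now at pos=18)
pos=19: emit EQ '='
pos=20: emit PLUS '+'
pos=22: emit NUM '42' (now at pos=24)
pos=25: emit NUM '42' (now at pos=27)
pos=27: enter STRING mode
pos=27: emit STR "ok" (now at pos=31)
pos=31: enter COMMENT mode (saw '/*')
exit COMMENT mode (now at pos=39)
DONE. 8 tokens: [STR, STAR, STR, EQ, PLUS, NUM, NUM, STR]

Answer: STR STAR STR EQ PLUS NUM NUM STR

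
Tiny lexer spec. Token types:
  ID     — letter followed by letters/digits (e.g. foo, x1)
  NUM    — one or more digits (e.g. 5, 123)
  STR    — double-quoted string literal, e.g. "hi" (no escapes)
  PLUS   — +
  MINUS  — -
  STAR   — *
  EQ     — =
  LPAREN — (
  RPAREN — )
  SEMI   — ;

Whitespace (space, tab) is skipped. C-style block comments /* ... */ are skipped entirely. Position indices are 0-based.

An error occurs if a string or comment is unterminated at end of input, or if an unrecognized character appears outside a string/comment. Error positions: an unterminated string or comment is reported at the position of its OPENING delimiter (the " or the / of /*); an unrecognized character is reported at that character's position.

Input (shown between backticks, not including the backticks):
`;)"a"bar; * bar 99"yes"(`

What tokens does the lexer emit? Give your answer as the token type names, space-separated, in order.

pos=0: emit SEMI ';'
pos=1: emit RPAREN ')'
pos=2: enter STRING mode
pos=2: emit STR "a" (now at pos=5)
pos=5: emit ID 'bar' (now at pos=8)
pos=8: emit SEMI ';'
pos=10: emit STAR '*'
pos=12: emit ID 'bar' (now at pos=15)
pos=16: emit NUM '99' (now at pos=18)
pos=18: enter STRING mode
pos=18: emit STR "yes" (now at pos=23)
pos=23: emit LPAREN '('
DONE. 10 tokens: [SEMI, RPAREN, STR, ID, SEMI, STAR, ID, NUM, STR, LPAREN]

Answer: SEMI RPAREN STR ID SEMI STAR ID NUM STR LPAREN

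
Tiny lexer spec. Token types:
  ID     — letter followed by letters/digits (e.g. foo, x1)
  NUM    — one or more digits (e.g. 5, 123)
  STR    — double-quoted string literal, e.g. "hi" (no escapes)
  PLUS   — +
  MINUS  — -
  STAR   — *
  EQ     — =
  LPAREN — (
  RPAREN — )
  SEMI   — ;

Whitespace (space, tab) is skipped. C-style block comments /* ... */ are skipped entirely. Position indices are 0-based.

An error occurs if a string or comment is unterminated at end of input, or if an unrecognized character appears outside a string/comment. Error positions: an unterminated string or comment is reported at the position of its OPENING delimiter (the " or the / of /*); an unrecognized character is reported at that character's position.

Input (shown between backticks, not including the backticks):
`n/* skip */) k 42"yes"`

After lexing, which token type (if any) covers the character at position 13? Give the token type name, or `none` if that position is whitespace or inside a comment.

pos=0: emit ID 'n' (now at pos=1)
pos=1: enter COMMENT mode (saw '/*')
exit COMMENT mode (now at pos=11)
pos=11: emit RPAREN ')'
pos=13: emit ID 'k' (now at pos=14)
pos=15: emit NUM '42' (now at pos=17)
pos=17: enter STRING mode
pos=17: emit STR "yes" (now at pos=22)
DONE. 5 tokens: [ID, RPAREN, ID, NUM, STR]
Position 13: char is 'k' -> ID

Answer: ID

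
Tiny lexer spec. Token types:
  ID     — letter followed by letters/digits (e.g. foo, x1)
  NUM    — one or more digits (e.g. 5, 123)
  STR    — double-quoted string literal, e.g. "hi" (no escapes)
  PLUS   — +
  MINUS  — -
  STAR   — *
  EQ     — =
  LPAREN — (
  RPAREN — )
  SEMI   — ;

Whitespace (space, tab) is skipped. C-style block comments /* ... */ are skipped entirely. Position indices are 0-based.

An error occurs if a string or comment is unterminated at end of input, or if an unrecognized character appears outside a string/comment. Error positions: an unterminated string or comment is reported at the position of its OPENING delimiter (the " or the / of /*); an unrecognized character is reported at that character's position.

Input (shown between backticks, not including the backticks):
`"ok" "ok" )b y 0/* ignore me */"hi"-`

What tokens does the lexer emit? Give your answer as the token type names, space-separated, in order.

Answer: STR STR RPAREN ID ID NUM STR MINUS

Derivation:
pos=0: enter STRING mode
pos=0: emit STR "ok" (now at pos=4)
pos=5: enter STRING mode
pos=5: emit STR "ok" (now at pos=9)
pos=10: emit RPAREN ')'
pos=11: emit ID 'b' (now at pos=12)
pos=13: emit ID 'y' (now at pos=14)
pos=15: emit NUM '0' (now at pos=16)
pos=16: enter COMMENT mode (saw '/*')
exit COMMENT mode (now at pos=31)
pos=31: enter STRING mode
pos=31: emit STR "hi" (now at pos=35)
pos=35: emit MINUS '-'
DONE. 8 tokens: [STR, STR, RPAREN, ID, ID, NUM, STR, MINUS]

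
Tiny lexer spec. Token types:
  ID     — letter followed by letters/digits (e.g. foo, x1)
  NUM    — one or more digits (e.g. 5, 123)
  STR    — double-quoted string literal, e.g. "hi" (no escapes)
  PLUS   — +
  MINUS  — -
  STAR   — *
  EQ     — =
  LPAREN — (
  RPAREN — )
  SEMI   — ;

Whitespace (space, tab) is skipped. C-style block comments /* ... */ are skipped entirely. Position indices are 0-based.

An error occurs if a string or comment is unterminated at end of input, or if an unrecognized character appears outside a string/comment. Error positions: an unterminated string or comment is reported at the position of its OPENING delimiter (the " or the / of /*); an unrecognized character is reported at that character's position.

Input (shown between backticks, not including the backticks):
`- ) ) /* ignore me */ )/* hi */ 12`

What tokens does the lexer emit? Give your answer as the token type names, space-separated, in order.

Answer: MINUS RPAREN RPAREN RPAREN NUM

Derivation:
pos=0: emit MINUS '-'
pos=2: emit RPAREN ')'
pos=4: emit RPAREN ')'
pos=6: enter COMMENT mode (saw '/*')
exit COMMENT mode (now at pos=21)
pos=22: emit RPAREN ')'
pos=23: enter COMMENT mode (saw '/*')
exit COMMENT mode (now at pos=31)
pos=32: emit NUM '12' (now at pos=34)
DONE. 5 tokens: [MINUS, RPAREN, RPAREN, RPAREN, NUM]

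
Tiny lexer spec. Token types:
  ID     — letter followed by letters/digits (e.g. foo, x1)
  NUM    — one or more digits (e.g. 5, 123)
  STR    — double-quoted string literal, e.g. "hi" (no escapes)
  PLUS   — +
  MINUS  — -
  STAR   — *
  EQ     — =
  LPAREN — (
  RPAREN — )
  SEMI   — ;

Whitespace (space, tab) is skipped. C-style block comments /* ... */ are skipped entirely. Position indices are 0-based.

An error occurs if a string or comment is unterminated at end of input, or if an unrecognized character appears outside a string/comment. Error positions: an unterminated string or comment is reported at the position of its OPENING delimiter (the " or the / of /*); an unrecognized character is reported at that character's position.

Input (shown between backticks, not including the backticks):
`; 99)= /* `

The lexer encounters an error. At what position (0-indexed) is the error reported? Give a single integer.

Answer: 7

Derivation:
pos=0: emit SEMI ';'
pos=2: emit NUM '99' (now at pos=4)
pos=4: emit RPAREN ')'
pos=5: emit EQ '='
pos=7: enter COMMENT mode (saw '/*')
pos=7: ERROR — unterminated comment (reached EOF)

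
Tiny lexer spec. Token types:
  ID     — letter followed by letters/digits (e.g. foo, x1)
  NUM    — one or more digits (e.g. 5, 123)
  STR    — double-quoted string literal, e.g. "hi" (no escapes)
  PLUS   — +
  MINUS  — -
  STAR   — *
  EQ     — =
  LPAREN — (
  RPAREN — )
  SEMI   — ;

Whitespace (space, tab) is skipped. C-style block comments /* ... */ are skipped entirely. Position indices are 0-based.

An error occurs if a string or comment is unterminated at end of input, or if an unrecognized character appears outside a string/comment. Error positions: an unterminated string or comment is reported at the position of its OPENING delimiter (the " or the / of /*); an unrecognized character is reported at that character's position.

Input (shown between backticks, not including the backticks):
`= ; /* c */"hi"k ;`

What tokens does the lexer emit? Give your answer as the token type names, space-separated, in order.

pos=0: emit EQ '='
pos=2: emit SEMI ';'
pos=4: enter COMMENT mode (saw '/*')
exit COMMENT mode (now at pos=11)
pos=11: enter STRING mode
pos=11: emit STR "hi" (now at pos=15)
pos=15: emit ID 'k' (now at pos=16)
pos=17: emit SEMI ';'
DONE. 5 tokens: [EQ, SEMI, STR, ID, SEMI]

Answer: EQ SEMI STR ID SEMI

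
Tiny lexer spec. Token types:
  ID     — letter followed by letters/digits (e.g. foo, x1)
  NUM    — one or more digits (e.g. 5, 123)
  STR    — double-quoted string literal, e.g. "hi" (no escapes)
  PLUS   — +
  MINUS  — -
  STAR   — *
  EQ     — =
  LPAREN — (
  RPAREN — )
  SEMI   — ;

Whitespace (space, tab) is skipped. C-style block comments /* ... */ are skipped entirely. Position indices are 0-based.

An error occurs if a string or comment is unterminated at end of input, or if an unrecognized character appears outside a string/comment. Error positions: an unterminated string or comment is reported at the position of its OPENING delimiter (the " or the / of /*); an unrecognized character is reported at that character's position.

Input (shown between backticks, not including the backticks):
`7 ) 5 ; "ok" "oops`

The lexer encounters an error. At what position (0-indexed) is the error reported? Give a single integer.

pos=0: emit NUM '7' (now at pos=1)
pos=2: emit RPAREN ')'
pos=4: emit NUM '5' (now at pos=5)
pos=6: emit SEMI ';'
pos=8: enter STRING mode
pos=8: emit STR "ok" (now at pos=12)
pos=13: enter STRING mode
pos=13: ERROR — unterminated string

Answer: 13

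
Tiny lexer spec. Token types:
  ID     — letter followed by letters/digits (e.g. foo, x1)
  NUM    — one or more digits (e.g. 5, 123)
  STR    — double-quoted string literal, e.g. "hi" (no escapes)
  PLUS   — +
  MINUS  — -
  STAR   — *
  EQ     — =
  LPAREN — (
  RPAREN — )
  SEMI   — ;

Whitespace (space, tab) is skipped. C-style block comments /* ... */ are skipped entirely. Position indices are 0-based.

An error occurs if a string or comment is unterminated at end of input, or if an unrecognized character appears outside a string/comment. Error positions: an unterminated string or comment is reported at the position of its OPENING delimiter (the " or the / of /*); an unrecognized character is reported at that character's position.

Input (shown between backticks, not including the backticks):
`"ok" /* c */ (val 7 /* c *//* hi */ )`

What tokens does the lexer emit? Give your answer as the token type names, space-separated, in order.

Answer: STR LPAREN ID NUM RPAREN

Derivation:
pos=0: enter STRING mode
pos=0: emit STR "ok" (now at pos=4)
pos=5: enter COMMENT mode (saw '/*')
exit COMMENT mode (now at pos=12)
pos=13: emit LPAREN '('
pos=14: emit ID 'val' (now at pos=17)
pos=18: emit NUM '7' (now at pos=19)
pos=20: enter COMMENT mode (saw '/*')
exit COMMENT mode (now at pos=27)
pos=27: enter COMMENT mode (saw '/*')
exit COMMENT mode (now at pos=35)
pos=36: emit RPAREN ')'
DONE. 5 tokens: [STR, LPAREN, ID, NUM, RPAREN]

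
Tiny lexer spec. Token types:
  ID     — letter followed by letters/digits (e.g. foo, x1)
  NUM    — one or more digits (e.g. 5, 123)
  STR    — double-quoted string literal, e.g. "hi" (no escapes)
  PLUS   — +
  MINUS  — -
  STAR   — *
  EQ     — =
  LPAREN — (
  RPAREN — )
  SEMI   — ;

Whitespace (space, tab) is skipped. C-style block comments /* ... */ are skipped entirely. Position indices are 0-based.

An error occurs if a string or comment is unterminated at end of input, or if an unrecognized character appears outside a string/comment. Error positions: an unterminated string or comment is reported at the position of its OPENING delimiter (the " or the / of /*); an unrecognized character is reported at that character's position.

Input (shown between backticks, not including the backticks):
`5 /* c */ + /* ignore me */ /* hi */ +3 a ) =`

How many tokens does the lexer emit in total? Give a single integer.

Answer: 7

Derivation:
pos=0: emit NUM '5' (now at pos=1)
pos=2: enter COMMENT mode (saw '/*')
exit COMMENT mode (now at pos=9)
pos=10: emit PLUS '+'
pos=12: enter COMMENT mode (saw '/*')
exit COMMENT mode (now at pos=27)
pos=28: enter COMMENT mode (saw '/*')
exit COMMENT mode (now at pos=36)
pos=37: emit PLUS '+'
pos=38: emit NUM '3' (now at pos=39)
pos=40: emit ID 'a' (now at pos=41)
pos=42: emit RPAREN ')'
pos=44: emit EQ '='
DONE. 7 tokens: [NUM, PLUS, PLUS, NUM, ID, RPAREN, EQ]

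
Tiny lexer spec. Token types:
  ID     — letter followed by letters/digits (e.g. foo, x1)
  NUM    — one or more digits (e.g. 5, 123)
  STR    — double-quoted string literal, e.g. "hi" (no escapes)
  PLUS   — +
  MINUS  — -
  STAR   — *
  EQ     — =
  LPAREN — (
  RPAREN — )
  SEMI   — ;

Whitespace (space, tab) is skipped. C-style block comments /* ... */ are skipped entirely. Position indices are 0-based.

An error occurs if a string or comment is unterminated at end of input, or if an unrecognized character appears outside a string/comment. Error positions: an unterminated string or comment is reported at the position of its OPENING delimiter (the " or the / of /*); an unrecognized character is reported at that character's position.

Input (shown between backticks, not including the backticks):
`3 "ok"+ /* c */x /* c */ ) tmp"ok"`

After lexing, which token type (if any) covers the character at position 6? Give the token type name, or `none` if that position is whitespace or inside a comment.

Answer: PLUS

Derivation:
pos=0: emit NUM '3' (now at pos=1)
pos=2: enter STRING mode
pos=2: emit STR "ok" (now at pos=6)
pos=6: emit PLUS '+'
pos=8: enter COMMENT mode (saw '/*')
exit COMMENT mode (now at pos=15)
pos=15: emit ID 'x' (now at pos=16)
pos=17: enter COMMENT mode (saw '/*')
exit COMMENT mode (now at pos=24)
pos=25: emit RPAREN ')'
pos=27: emit ID 'tmp' (now at pos=30)
pos=30: enter STRING mode
pos=30: emit STR "ok" (now at pos=34)
DONE. 7 tokens: [NUM, STR, PLUS, ID, RPAREN, ID, STR]
Position 6: char is '+' -> PLUS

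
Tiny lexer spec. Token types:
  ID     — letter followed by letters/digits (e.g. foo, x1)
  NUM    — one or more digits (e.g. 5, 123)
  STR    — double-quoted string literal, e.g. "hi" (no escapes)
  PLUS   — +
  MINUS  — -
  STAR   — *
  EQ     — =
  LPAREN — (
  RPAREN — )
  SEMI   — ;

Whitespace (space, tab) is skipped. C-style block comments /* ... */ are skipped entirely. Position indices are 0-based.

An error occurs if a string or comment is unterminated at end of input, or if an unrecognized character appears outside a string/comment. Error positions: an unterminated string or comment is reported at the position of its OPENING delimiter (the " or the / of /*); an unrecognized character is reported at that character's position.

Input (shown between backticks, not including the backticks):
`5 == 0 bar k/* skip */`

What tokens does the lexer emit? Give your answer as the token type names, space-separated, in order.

pos=0: emit NUM '5' (now at pos=1)
pos=2: emit EQ '='
pos=3: emit EQ '='
pos=5: emit NUM '0' (now at pos=6)
pos=7: emit ID 'bar' (now at pos=10)
pos=11: emit ID 'k' (now at pos=12)
pos=12: enter COMMENT mode (saw '/*')
exit COMMENT mode (now at pos=22)
DONE. 6 tokens: [NUM, EQ, EQ, NUM, ID, ID]

Answer: NUM EQ EQ NUM ID ID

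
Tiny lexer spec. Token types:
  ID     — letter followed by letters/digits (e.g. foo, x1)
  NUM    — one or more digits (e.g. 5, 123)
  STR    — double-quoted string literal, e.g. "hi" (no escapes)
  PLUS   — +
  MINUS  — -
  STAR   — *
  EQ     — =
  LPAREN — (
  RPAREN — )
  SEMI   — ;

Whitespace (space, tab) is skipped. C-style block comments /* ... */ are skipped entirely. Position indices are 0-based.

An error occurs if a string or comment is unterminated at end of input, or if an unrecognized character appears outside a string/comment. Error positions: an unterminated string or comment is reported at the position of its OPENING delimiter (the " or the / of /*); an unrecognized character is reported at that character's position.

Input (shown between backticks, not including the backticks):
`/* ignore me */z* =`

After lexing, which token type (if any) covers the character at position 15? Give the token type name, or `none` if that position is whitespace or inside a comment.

pos=0: enter COMMENT mode (saw '/*')
exit COMMENT mode (now at pos=15)
pos=15: emit ID 'z' (now at pos=16)
pos=16: emit STAR '*'
pos=18: emit EQ '='
DONE. 3 tokens: [ID, STAR, EQ]
Position 15: char is 'z' -> ID

Answer: ID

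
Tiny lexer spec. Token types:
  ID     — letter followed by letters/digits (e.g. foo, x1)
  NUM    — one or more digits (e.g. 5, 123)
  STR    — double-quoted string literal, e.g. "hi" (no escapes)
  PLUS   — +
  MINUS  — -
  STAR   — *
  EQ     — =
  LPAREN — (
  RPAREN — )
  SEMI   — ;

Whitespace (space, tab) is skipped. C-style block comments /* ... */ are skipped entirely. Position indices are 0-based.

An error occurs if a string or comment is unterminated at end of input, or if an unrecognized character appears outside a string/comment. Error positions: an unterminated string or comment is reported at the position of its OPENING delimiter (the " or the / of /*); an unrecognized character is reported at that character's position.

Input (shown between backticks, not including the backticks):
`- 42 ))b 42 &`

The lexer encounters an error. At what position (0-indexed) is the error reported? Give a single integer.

pos=0: emit MINUS '-'
pos=2: emit NUM '42' (now at pos=4)
pos=5: emit RPAREN ')'
pos=6: emit RPAREN ')'
pos=7: emit ID 'b' (now at pos=8)
pos=9: emit NUM '42' (now at pos=11)
pos=12: ERROR — unrecognized char '&'

Answer: 12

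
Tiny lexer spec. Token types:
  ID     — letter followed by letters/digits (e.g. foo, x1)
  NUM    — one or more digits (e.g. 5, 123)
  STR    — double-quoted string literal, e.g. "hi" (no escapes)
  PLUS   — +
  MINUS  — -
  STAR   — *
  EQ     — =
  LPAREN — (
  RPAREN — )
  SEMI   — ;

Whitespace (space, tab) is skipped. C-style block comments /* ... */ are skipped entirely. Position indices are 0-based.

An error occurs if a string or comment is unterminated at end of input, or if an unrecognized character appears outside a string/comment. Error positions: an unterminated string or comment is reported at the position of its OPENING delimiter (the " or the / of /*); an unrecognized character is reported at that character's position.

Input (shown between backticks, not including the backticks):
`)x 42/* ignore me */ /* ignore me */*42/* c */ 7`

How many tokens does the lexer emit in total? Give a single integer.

pos=0: emit RPAREN ')'
pos=1: emit ID 'x' (now at pos=2)
pos=3: emit NUM '42' (now at pos=5)
pos=5: enter COMMENT mode (saw '/*')
exit COMMENT mode (now at pos=20)
pos=21: enter COMMENT mode (saw '/*')
exit COMMENT mode (now at pos=36)
pos=36: emit STAR '*'
pos=37: emit NUM '42' (now at pos=39)
pos=39: enter COMMENT mode (saw '/*')
exit COMMENT mode (now at pos=46)
pos=47: emit NUM '7' (now at pos=48)
DONE. 6 tokens: [RPAREN, ID, NUM, STAR, NUM, NUM]

Answer: 6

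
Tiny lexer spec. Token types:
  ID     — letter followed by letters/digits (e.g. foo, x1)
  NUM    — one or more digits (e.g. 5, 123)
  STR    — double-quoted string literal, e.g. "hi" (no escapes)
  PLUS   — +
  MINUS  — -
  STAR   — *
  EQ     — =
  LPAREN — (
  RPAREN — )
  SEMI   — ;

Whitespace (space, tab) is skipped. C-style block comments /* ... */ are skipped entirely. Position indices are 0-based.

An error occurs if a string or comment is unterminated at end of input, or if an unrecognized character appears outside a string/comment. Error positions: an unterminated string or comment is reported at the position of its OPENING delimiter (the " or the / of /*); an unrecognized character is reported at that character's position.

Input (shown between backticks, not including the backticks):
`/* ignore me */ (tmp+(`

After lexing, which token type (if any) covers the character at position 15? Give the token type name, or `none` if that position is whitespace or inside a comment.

pos=0: enter COMMENT mode (saw '/*')
exit COMMENT mode (now at pos=15)
pos=16: emit LPAREN '('
pos=17: emit ID 'tmp' (now at pos=20)
pos=20: emit PLUS '+'
pos=21: emit LPAREN '('
DONE. 4 tokens: [LPAREN, ID, PLUS, LPAREN]
Position 15: char is ' ' -> none

Answer: none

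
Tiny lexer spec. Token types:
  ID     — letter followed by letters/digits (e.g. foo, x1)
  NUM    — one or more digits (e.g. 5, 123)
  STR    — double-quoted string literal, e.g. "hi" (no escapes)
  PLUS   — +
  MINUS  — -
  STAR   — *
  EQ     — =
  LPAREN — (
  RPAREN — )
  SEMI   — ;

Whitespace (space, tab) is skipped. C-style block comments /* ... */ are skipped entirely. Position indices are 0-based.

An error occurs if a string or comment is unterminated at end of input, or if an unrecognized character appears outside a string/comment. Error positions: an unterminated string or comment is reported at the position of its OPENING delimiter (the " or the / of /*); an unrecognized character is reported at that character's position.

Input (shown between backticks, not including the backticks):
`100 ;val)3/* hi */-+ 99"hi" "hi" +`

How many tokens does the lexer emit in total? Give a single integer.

Answer: 11

Derivation:
pos=0: emit NUM '100' (now at pos=3)
pos=4: emit SEMI ';'
pos=5: emit ID 'val' (now at pos=8)
pos=8: emit RPAREN ')'
pos=9: emit NUM '3' (now at pos=10)
pos=10: enter COMMENT mode (saw '/*')
exit COMMENT mode (now at pos=18)
pos=18: emit MINUS '-'
pos=19: emit PLUS '+'
pos=21: emit NUM '99' (now at pos=23)
pos=23: enter STRING mode
pos=23: emit STR "hi" (now at pos=27)
pos=28: enter STRING mode
pos=28: emit STR "hi" (now at pos=32)
pos=33: emit PLUS '+'
DONE. 11 tokens: [NUM, SEMI, ID, RPAREN, NUM, MINUS, PLUS, NUM, STR, STR, PLUS]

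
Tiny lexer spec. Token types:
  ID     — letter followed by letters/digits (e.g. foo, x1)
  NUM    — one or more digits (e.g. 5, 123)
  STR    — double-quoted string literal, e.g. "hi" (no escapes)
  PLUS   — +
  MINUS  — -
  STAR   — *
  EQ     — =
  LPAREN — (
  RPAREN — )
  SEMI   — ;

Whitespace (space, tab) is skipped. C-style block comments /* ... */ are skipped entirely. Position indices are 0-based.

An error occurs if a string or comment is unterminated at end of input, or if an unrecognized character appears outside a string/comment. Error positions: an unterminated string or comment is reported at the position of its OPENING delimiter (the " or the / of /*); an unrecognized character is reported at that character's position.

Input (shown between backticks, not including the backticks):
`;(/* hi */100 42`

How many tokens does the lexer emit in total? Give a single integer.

Answer: 4

Derivation:
pos=0: emit SEMI ';'
pos=1: emit LPAREN '('
pos=2: enter COMMENT mode (saw '/*')
exit COMMENT mode (now at pos=10)
pos=10: emit NUM '100' (now at pos=13)
pos=14: emit NUM '42' (now at pos=16)
DONE. 4 tokens: [SEMI, LPAREN, NUM, NUM]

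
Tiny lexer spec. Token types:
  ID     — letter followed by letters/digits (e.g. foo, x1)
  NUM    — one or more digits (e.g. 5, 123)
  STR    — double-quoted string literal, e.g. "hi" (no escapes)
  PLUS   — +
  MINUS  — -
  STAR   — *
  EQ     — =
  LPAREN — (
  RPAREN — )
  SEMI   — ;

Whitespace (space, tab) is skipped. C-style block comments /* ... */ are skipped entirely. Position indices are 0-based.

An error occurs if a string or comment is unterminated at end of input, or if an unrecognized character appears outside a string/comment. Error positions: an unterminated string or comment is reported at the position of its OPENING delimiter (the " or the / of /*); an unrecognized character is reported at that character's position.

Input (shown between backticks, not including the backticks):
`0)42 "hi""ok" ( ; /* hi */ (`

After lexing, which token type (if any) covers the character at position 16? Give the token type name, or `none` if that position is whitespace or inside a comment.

Answer: SEMI

Derivation:
pos=0: emit NUM '0' (now at pos=1)
pos=1: emit RPAREN ')'
pos=2: emit NUM '42' (now at pos=4)
pos=5: enter STRING mode
pos=5: emit STR "hi" (now at pos=9)
pos=9: enter STRING mode
pos=9: emit STR "ok" (now at pos=13)
pos=14: emit LPAREN '('
pos=16: emit SEMI ';'
pos=18: enter COMMENT mode (saw '/*')
exit COMMENT mode (now at pos=26)
pos=27: emit LPAREN '('
DONE. 8 tokens: [NUM, RPAREN, NUM, STR, STR, LPAREN, SEMI, LPAREN]
Position 16: char is ';' -> SEMI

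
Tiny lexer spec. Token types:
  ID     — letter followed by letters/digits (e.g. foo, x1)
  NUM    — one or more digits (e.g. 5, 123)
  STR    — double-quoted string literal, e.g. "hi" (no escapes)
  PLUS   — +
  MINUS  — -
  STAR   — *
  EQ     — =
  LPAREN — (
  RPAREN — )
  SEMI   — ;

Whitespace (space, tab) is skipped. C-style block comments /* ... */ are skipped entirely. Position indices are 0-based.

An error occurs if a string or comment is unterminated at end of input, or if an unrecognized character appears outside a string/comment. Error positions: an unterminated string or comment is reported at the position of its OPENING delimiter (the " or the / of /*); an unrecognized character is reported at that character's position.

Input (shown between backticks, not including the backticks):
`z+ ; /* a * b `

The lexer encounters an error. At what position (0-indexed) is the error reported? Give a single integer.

pos=0: emit ID 'z' (now at pos=1)
pos=1: emit PLUS '+'
pos=3: emit SEMI ';'
pos=5: enter COMMENT mode (saw '/*')
pos=5: ERROR — unterminated comment (reached EOF)

Answer: 5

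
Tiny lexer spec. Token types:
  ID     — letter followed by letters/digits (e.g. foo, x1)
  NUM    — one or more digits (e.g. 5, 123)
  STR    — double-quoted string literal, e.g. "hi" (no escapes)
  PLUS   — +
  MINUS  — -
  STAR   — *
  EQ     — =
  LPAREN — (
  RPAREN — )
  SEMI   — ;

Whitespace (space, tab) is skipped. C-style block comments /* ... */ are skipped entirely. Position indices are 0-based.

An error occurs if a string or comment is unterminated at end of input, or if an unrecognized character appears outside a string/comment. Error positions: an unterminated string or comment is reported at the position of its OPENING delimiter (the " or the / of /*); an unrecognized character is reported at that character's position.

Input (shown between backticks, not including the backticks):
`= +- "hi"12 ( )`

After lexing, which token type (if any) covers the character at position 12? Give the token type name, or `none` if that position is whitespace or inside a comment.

pos=0: emit EQ '='
pos=2: emit PLUS '+'
pos=3: emit MINUS '-'
pos=5: enter STRING mode
pos=5: emit STR "hi" (now at pos=9)
pos=9: emit NUM '12' (now at pos=11)
pos=12: emit LPAREN '('
pos=14: emit RPAREN ')'
DONE. 7 tokens: [EQ, PLUS, MINUS, STR, NUM, LPAREN, RPAREN]
Position 12: char is '(' -> LPAREN

Answer: LPAREN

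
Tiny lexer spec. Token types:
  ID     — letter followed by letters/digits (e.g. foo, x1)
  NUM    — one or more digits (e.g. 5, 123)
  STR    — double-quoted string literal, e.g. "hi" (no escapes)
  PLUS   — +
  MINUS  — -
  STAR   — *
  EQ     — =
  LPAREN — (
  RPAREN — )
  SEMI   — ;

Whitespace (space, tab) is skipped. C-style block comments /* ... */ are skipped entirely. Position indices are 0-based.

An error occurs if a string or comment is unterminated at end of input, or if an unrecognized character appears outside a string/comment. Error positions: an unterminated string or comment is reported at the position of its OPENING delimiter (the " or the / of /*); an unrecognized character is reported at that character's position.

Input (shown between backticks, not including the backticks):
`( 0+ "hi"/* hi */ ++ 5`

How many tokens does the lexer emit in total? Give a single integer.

pos=0: emit LPAREN '('
pos=2: emit NUM '0' (now at pos=3)
pos=3: emit PLUS '+'
pos=5: enter STRING mode
pos=5: emit STR "hi" (now at pos=9)
pos=9: enter COMMENT mode (saw '/*')
exit COMMENT mode (now at pos=17)
pos=18: emit PLUS '+'
pos=19: emit PLUS '+'
pos=21: emit NUM '5' (now at pos=22)
DONE. 7 tokens: [LPAREN, NUM, PLUS, STR, PLUS, PLUS, NUM]

Answer: 7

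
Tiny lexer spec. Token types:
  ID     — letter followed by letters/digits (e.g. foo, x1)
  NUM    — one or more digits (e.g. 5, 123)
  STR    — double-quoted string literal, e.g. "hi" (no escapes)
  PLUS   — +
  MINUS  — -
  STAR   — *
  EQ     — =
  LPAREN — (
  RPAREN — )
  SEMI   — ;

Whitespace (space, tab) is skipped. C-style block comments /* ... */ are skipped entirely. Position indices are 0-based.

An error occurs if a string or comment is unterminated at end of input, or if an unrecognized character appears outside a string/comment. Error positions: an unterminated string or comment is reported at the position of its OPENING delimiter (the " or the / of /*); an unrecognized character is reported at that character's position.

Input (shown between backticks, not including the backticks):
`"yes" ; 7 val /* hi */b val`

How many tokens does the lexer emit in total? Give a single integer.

pos=0: enter STRING mode
pos=0: emit STR "yes" (now at pos=5)
pos=6: emit SEMI ';'
pos=8: emit NUM '7' (now at pos=9)
pos=10: emit ID 'val' (now at pos=13)
pos=14: enter COMMENT mode (saw '/*')
exit COMMENT mode (now at pos=22)
pos=22: emit ID 'b' (now at pos=23)
pos=24: emit ID 'val' (now at pos=27)
DONE. 6 tokens: [STR, SEMI, NUM, ID, ID, ID]

Answer: 6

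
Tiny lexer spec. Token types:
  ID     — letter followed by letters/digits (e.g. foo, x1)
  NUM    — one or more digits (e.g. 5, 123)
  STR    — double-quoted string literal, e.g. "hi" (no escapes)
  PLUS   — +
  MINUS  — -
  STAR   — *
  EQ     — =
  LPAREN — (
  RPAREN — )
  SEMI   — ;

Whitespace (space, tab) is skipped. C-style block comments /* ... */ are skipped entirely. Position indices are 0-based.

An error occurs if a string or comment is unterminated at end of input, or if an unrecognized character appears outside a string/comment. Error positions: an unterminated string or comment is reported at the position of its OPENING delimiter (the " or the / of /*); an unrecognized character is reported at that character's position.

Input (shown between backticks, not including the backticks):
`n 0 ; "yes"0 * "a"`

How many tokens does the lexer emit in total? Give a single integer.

pos=0: emit ID 'n' (now at pos=1)
pos=2: emit NUM '0' (now at pos=3)
pos=4: emit SEMI ';'
pos=6: enter STRING mode
pos=6: emit STR "yes" (now at pos=11)
pos=11: emit NUM '0' (now at pos=12)
pos=13: emit STAR '*'
pos=15: enter STRING mode
pos=15: emit STR "a" (now at pos=18)
DONE. 7 tokens: [ID, NUM, SEMI, STR, NUM, STAR, STR]

Answer: 7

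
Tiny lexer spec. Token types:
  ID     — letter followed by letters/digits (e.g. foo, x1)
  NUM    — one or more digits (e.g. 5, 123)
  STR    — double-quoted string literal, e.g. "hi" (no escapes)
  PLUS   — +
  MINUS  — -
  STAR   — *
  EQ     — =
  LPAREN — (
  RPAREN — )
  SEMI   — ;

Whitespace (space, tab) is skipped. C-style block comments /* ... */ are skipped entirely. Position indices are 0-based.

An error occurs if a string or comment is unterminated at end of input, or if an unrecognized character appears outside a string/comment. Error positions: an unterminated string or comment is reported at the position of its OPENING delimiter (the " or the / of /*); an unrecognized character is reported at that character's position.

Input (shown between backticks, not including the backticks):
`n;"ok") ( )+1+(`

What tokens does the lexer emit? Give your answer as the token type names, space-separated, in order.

pos=0: emit ID 'n' (now at pos=1)
pos=1: emit SEMI ';'
pos=2: enter STRING mode
pos=2: emit STR "ok" (now at pos=6)
pos=6: emit RPAREN ')'
pos=8: emit LPAREN '('
pos=10: emit RPAREN ')'
pos=11: emit PLUS '+'
pos=12: emit NUM '1' (now at pos=13)
pos=13: emit PLUS '+'
pos=14: emit LPAREN '('
DONE. 10 tokens: [ID, SEMI, STR, RPAREN, LPAREN, RPAREN, PLUS, NUM, PLUS, LPAREN]

Answer: ID SEMI STR RPAREN LPAREN RPAREN PLUS NUM PLUS LPAREN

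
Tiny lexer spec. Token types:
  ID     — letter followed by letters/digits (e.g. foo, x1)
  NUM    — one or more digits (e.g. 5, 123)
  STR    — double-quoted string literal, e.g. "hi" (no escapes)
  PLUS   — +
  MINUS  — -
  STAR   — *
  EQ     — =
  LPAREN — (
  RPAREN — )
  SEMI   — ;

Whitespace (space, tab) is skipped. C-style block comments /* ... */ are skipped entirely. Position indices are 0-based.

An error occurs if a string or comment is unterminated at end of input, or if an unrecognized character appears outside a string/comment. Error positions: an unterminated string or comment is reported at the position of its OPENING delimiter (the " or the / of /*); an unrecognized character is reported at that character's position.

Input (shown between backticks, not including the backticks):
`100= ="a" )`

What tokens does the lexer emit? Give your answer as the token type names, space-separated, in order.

pos=0: emit NUM '100' (now at pos=3)
pos=3: emit EQ '='
pos=5: emit EQ '='
pos=6: enter STRING mode
pos=6: emit STR "a" (now at pos=9)
pos=10: emit RPAREN ')'
DONE. 5 tokens: [NUM, EQ, EQ, STR, RPAREN]

Answer: NUM EQ EQ STR RPAREN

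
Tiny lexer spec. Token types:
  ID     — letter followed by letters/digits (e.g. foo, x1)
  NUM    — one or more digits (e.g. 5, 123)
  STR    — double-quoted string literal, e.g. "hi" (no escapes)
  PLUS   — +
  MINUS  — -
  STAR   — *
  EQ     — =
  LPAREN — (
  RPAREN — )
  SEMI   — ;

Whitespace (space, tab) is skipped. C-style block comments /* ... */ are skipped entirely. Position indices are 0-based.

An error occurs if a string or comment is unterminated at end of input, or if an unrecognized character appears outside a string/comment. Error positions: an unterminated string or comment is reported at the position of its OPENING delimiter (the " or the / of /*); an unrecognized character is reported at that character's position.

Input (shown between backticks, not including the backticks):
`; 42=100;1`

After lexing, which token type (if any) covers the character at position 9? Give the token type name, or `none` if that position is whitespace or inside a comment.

pos=0: emit SEMI ';'
pos=2: emit NUM '42' (now at pos=4)
pos=4: emit EQ '='
pos=5: emit NUM '100' (now at pos=8)
pos=8: emit SEMI ';'
pos=9: emit NUM '1' (now at pos=10)
DONE. 6 tokens: [SEMI, NUM, EQ, NUM, SEMI, NUM]
Position 9: char is '1' -> NUM

Answer: NUM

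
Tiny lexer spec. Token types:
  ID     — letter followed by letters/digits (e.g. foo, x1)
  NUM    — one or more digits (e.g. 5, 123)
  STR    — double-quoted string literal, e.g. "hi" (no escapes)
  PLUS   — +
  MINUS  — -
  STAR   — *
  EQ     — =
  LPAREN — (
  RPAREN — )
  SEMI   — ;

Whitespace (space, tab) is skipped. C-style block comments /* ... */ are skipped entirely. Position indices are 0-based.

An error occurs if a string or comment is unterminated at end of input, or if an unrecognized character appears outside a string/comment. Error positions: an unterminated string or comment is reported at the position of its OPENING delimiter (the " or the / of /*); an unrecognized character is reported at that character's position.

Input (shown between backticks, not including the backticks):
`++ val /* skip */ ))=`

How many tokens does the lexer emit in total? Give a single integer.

pos=0: emit PLUS '+'
pos=1: emit PLUS '+'
pos=3: emit ID 'val' (now at pos=6)
pos=7: enter COMMENT mode (saw '/*')
exit COMMENT mode (now at pos=17)
pos=18: emit RPAREN ')'
pos=19: emit RPAREN ')'
pos=20: emit EQ '='
DONE. 6 tokens: [PLUS, PLUS, ID, RPAREN, RPAREN, EQ]

Answer: 6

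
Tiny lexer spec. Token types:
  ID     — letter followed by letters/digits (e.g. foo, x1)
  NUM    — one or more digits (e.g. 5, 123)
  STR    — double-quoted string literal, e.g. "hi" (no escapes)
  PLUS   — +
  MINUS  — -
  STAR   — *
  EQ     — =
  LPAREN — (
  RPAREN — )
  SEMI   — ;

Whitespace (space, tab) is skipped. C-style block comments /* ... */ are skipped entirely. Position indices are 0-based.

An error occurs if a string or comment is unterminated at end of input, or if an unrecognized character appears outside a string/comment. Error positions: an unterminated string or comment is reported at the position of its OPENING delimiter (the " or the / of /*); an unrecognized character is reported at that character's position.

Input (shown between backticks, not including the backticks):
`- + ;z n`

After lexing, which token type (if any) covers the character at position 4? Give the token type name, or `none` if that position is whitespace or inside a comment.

Answer: SEMI

Derivation:
pos=0: emit MINUS '-'
pos=2: emit PLUS '+'
pos=4: emit SEMI ';'
pos=5: emit ID 'z' (now at pos=6)
pos=7: emit ID 'n' (now at pos=8)
DONE. 5 tokens: [MINUS, PLUS, SEMI, ID, ID]
Position 4: char is ';' -> SEMI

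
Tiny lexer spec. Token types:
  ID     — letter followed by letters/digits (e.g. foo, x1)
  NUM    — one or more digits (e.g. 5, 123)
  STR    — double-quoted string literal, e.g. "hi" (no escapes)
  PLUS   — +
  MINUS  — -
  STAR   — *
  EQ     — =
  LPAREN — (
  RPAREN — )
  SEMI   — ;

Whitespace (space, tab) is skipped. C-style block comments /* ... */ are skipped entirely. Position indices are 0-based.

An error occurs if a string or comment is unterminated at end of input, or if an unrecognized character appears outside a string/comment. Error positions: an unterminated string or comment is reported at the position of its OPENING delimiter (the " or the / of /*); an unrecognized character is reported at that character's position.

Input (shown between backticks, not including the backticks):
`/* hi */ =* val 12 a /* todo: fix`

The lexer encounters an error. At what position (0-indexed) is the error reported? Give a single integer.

Answer: 21

Derivation:
pos=0: enter COMMENT mode (saw '/*')
exit COMMENT mode (now at pos=8)
pos=9: emit EQ '='
pos=10: emit STAR '*'
pos=12: emit ID 'val' (now at pos=15)
pos=16: emit NUM '12' (now at pos=18)
pos=19: emit ID 'a' (now at pos=20)
pos=21: enter COMMENT mode (saw '/*')
pos=21: ERROR — unterminated comment (reached EOF)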